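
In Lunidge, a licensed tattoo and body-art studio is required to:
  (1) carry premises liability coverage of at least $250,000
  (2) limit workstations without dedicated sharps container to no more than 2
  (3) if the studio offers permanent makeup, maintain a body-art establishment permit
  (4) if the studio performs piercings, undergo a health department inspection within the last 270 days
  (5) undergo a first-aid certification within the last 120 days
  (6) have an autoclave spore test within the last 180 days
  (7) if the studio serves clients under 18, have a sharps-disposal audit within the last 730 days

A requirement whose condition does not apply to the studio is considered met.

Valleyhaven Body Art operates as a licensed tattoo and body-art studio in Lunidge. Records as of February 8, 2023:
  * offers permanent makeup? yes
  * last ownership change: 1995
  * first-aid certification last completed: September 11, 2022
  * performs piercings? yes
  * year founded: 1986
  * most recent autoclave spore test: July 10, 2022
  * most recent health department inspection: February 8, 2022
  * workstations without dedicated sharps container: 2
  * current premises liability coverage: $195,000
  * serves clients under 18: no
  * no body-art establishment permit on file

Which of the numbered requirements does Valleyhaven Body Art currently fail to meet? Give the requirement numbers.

1. premises liability coverage $195,000 < $250,000 → not met
2. workstations without dedicated sharps container 2 ≤ 2 → met
3. condition 'offers permanent makeup' holds; body-art establishment permit absent → not met
4. condition 'performs piercings' holds; health department inspection 365 days ago vs limit 270 → not met
5. first-aid certification 150 days ago vs limit 120 → not met
6. autoclave spore test 213 days ago vs limit 180 → not met
7. condition 'serves clients under 18' does not hold → requirement n/a → met
Not met: 1, 3, 4, 5, 6

1, 3, 4, 5, 6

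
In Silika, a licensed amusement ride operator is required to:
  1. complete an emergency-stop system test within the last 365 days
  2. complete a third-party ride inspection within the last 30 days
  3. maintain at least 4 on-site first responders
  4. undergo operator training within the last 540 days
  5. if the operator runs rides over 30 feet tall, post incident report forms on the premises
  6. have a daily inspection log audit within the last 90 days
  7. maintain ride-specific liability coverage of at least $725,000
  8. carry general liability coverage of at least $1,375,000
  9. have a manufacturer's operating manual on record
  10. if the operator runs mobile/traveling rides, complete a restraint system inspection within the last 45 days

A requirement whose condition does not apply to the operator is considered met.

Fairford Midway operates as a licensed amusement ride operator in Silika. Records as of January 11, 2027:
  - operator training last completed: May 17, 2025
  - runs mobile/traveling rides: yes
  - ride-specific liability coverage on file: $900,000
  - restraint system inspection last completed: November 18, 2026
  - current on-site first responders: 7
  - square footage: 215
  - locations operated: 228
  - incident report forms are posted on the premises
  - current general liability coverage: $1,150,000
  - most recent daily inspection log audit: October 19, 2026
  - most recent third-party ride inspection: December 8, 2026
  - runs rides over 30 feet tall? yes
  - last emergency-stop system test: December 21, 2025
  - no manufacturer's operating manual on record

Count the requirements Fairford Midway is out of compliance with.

6

1. emergency-stop system test 386 days ago vs limit 365 → not met
2. third-party ride inspection 34 days ago vs limit 30 → not met
3. on-site first responders 7 ≥ 4 → met
4. operator training 604 days ago vs limit 540 → not met
5. condition 'runs rides over 30 feet tall' holds; incident report forms present → met
6. daily inspection log audit 84 days ago vs limit 90 → met
7. ride-specific liability coverage $900,000 ≥ $725,000 → met
8. general liability coverage $1,150,000 < $1,375,000 → not met
9. manufacturer's operating manual absent → not met
10. condition 'runs mobile/traveling rides' holds; restraint system inspection 54 days ago vs limit 45 → not met
Not met: 6 of 10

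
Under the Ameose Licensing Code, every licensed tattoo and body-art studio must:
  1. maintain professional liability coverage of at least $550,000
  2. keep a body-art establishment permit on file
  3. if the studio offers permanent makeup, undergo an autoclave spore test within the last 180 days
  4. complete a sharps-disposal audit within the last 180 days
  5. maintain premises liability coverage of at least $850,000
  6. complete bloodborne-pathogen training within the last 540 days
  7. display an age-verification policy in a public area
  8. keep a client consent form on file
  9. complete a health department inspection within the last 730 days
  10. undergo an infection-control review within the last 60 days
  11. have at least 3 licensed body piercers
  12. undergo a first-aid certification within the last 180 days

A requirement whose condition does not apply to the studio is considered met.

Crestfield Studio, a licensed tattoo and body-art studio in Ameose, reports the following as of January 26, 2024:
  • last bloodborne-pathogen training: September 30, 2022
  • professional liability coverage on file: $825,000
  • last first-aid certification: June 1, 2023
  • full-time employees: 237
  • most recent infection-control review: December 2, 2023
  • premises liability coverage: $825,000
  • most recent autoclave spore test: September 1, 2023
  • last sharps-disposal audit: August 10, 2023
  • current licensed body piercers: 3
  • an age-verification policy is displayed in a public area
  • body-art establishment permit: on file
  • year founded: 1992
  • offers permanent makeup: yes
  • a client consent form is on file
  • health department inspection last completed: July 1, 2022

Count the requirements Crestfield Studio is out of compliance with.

1. professional liability coverage $825,000 ≥ $550,000 → met
2. body-art establishment permit present → met
3. condition 'offers permanent makeup' holds; autoclave spore test 147 days ago vs limit 180 → met
4. sharps-disposal audit 169 days ago vs limit 180 → met
5. premises liability coverage $825,000 < $850,000 → not met
6. bloodborne-pathogen training 483 days ago vs limit 540 → met
7. age-verification policy present → met
8. client consent form present → met
9. health department inspection 574 days ago vs limit 730 → met
10. infection-control review 55 days ago vs limit 60 → met
11. licensed body piercers 3 ≥ 3 → met
12. first-aid certification 239 days ago vs limit 180 → not met
Not met: 2 of 12

2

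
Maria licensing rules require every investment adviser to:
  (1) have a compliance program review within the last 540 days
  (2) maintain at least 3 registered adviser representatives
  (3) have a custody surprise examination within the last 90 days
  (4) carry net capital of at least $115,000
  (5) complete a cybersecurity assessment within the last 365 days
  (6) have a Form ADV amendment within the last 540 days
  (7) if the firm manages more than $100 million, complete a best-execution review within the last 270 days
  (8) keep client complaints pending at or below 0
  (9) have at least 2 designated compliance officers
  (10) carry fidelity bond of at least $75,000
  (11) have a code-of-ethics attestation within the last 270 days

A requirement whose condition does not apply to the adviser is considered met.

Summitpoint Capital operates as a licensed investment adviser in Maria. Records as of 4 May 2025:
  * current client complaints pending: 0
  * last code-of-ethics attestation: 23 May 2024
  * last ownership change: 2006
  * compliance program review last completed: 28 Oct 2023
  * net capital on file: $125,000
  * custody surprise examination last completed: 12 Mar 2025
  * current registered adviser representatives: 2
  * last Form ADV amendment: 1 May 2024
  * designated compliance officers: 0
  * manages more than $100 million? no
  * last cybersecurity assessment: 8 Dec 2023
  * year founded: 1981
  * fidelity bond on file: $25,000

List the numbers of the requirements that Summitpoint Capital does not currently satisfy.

1. compliance program review 554 days ago vs limit 540 → not met
2. registered adviser representatives 2 < 3 → not met
3. custody surprise examination 53 days ago vs limit 90 → met
4. net capital $125,000 ≥ $115,000 → met
5. cybersecurity assessment 513 days ago vs limit 365 → not met
6. Form ADV amendment 368 days ago vs limit 540 → met
7. condition 'manages more than $100 million' does not hold → requirement n/a → met
8. client complaints pending 0 ≤ 0 → met
9. designated compliance officers 0 < 2 → not met
10. fidelity bond $25,000 < $75,000 → not met
11. code-of-ethics attestation 346 days ago vs limit 270 → not met
Not met: 1, 2, 5, 9, 10, 11

1, 2, 5, 9, 10, 11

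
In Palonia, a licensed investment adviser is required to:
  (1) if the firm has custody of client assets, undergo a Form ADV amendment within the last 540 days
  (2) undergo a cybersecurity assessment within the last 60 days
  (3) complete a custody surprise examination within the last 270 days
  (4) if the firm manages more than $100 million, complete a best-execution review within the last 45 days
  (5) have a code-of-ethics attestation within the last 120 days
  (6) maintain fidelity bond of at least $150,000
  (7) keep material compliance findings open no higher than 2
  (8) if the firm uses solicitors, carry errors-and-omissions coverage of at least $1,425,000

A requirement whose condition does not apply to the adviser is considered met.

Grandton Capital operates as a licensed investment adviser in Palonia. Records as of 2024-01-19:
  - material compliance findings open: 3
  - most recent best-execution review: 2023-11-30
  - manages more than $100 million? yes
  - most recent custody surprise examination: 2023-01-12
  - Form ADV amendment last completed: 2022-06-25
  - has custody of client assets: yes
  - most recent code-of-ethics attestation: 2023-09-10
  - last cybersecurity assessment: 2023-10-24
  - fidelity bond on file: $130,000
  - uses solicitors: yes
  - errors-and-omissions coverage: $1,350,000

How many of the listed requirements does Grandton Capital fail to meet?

1. condition 'has custody of client assets' holds; Form ADV amendment 573 days ago vs limit 540 → not met
2. cybersecurity assessment 87 days ago vs limit 60 → not met
3. custody surprise examination 372 days ago vs limit 270 → not met
4. condition 'manages more than $100 million' holds; best-execution review 50 days ago vs limit 45 → not met
5. code-of-ethics attestation 131 days ago vs limit 120 → not met
6. fidelity bond $130,000 < $150,000 → not met
7. material compliance findings open 3 > 2 → not met
8. condition 'uses solicitors' holds; errors-and-omissions coverage $1,350,000 < $1,425,000 → not met
Not met: 8 of 8

8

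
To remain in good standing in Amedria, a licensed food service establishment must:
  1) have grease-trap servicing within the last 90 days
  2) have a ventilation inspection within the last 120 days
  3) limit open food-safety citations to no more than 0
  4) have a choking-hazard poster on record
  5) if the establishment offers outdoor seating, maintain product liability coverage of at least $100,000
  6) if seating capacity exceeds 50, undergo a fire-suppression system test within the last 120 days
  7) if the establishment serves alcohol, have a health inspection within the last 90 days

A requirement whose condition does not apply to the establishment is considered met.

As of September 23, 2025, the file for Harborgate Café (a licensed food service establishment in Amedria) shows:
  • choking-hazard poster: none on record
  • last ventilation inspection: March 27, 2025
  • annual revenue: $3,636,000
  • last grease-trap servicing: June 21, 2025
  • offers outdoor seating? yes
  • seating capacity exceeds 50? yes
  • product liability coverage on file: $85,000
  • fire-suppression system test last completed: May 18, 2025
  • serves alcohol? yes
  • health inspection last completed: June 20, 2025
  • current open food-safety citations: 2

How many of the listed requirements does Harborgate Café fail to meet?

7

1. grease-trap servicing 94 days ago vs limit 90 → not met
2. ventilation inspection 180 days ago vs limit 120 → not met
3. open food-safety citations 2 > 0 → not met
4. choking-hazard poster absent → not met
5. condition 'offers outdoor seating' holds; product liability coverage $85,000 < $100,000 → not met
6. condition 'seating capacity exceeds 50' holds; fire-suppression system test 128 days ago vs limit 120 → not met
7. condition 'serves alcohol' holds; health inspection 95 days ago vs limit 90 → not met
Not met: 7 of 7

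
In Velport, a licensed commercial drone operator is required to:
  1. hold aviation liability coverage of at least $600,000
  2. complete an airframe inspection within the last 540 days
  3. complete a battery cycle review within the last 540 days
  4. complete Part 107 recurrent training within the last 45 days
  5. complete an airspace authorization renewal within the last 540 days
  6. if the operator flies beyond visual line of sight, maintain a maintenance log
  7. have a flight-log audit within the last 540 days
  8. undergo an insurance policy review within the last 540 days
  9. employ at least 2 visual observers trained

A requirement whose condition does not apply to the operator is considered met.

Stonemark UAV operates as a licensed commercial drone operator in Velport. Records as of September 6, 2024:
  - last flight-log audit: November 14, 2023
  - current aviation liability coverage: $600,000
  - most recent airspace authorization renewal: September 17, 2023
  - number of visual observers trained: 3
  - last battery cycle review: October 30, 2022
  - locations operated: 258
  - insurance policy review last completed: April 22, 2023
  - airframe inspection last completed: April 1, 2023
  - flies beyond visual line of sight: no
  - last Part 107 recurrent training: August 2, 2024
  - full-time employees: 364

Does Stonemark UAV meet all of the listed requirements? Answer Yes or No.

No

1. aviation liability coverage $600,000 ≥ $600,000 → met
2. airframe inspection 524 days ago vs limit 540 → met
3. battery cycle review 677 days ago vs limit 540 → not met
4. Part 107 recurrent training 35 days ago vs limit 45 → met
5. airspace authorization renewal 355 days ago vs limit 540 → met
6. condition 'flies beyond visual line of sight' does not hold → requirement n/a → met
7. flight-log audit 297 days ago vs limit 540 → met
8. insurance policy review 503 days ago vs limit 540 → met
9. visual observers trained 3 ≥ 2 → met
Not met: 3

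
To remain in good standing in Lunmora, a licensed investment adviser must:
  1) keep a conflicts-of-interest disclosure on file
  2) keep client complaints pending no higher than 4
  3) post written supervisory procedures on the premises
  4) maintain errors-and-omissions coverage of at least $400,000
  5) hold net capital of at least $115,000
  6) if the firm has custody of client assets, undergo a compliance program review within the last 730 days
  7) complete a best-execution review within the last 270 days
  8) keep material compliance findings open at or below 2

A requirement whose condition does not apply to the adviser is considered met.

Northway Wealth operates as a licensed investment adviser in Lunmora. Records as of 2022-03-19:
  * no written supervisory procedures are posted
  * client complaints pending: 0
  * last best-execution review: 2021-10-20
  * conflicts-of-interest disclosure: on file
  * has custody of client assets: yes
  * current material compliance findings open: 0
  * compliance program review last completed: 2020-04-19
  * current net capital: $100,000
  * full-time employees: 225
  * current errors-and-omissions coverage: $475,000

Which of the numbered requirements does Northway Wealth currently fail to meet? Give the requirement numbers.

1. conflicts-of-interest disclosure present → met
2. client complaints pending 0 ≤ 4 → met
3. written supervisory procedures absent → not met
4. errors-and-omissions coverage $475,000 ≥ $400,000 → met
5. net capital $100,000 < $115,000 → not met
6. condition 'has custody of client assets' holds; compliance program review 699 days ago vs limit 730 → met
7. best-execution review 150 days ago vs limit 270 → met
8. material compliance findings open 0 ≤ 2 → met
Not met: 3, 5

3, 5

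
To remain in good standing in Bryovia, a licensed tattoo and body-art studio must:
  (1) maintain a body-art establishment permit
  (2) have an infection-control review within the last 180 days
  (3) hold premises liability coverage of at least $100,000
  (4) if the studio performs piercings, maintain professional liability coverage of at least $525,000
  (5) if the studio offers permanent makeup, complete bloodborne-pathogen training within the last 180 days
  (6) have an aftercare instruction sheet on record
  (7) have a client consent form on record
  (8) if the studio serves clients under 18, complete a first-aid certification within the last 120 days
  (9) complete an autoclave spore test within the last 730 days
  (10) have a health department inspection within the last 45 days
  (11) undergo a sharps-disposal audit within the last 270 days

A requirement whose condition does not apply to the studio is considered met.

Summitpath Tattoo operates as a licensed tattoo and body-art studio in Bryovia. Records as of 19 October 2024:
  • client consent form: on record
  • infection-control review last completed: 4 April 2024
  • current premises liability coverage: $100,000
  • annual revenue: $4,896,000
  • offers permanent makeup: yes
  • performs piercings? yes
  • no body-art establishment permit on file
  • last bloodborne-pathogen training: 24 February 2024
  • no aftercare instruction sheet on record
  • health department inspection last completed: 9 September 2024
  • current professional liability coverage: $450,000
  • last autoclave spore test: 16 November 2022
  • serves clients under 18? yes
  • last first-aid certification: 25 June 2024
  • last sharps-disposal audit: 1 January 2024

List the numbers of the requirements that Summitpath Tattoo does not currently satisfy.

1. body-art establishment permit absent → not met
2. infection-control review 198 days ago vs limit 180 → not met
3. premises liability coverage $100,000 ≥ $100,000 → met
4. condition 'performs piercings' holds; professional liability coverage $450,000 < $525,000 → not met
5. condition 'offers permanent makeup' holds; bloodborne-pathogen training 238 days ago vs limit 180 → not met
6. aftercare instruction sheet absent → not met
7. client consent form present → met
8. condition 'serves clients under 18' holds; first-aid certification 116 days ago vs limit 120 → met
9. autoclave spore test 703 days ago vs limit 730 → met
10. health department inspection 40 days ago vs limit 45 → met
11. sharps-disposal audit 292 days ago vs limit 270 → not met
Not met: 1, 2, 4, 5, 6, 11

1, 2, 4, 5, 6, 11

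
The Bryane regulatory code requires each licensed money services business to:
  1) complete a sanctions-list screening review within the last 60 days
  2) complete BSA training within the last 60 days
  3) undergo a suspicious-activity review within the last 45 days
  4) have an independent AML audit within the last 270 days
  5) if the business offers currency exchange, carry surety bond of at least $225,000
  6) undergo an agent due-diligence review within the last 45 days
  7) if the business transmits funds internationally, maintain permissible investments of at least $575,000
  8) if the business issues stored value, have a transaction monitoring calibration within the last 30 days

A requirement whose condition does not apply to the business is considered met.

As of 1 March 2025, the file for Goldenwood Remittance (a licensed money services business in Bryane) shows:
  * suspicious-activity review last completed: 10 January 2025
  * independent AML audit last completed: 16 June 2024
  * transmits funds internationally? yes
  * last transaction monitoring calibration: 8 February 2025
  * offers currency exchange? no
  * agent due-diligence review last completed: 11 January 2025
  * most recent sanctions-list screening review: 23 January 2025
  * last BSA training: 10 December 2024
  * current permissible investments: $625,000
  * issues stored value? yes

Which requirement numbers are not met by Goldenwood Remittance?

1. sanctions-list screening review 37 days ago vs limit 60 → met
2. BSA training 81 days ago vs limit 60 → not met
3. suspicious-activity review 50 days ago vs limit 45 → not met
4. independent AML audit 258 days ago vs limit 270 → met
5. condition 'offers currency exchange' does not hold → requirement n/a → met
6. agent due-diligence review 49 days ago vs limit 45 → not met
7. condition 'transmits funds internationally' holds; permissible investments $625,000 ≥ $575,000 → met
8. condition 'issues stored value' holds; transaction monitoring calibration 21 days ago vs limit 30 → met
Not met: 2, 3, 6

2, 3, 6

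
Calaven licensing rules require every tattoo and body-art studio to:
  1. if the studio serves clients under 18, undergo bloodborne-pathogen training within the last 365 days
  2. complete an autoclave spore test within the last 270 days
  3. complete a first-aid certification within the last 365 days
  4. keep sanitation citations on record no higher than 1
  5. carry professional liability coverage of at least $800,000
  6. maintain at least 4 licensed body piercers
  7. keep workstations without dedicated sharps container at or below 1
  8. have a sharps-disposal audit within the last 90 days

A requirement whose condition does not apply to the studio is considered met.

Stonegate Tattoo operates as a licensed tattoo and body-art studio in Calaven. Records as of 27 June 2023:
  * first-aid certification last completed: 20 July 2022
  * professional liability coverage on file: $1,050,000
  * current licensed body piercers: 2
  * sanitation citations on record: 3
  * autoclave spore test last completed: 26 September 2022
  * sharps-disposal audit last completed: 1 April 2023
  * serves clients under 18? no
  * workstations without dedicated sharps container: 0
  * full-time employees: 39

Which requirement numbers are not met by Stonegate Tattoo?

2, 4, 6

1. condition 'serves clients under 18' does not hold → requirement n/a → met
2. autoclave spore test 274 days ago vs limit 270 → not met
3. first-aid certification 342 days ago vs limit 365 → met
4. sanitation citations on record 3 > 1 → not met
5. professional liability coverage $1,050,000 ≥ $800,000 → met
6. licensed body piercers 2 < 4 → not met
7. workstations without dedicated sharps container 0 ≤ 1 → met
8. sharps-disposal audit 87 days ago vs limit 90 → met
Not met: 2, 4, 6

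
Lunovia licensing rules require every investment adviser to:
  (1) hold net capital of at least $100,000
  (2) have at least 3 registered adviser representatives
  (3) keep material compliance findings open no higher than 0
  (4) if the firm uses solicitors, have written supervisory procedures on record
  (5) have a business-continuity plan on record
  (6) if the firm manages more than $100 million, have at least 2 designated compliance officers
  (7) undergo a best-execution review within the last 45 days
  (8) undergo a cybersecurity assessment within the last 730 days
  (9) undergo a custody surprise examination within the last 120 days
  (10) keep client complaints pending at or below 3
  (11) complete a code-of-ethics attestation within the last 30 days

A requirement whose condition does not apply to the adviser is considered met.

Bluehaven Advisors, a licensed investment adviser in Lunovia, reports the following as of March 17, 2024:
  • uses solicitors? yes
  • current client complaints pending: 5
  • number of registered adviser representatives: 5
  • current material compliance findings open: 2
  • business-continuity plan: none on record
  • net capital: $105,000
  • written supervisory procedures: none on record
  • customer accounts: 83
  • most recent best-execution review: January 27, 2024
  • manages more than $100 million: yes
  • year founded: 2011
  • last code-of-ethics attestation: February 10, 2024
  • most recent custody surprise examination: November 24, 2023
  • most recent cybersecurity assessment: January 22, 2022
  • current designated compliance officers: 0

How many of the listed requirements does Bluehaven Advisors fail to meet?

1. net capital $105,000 ≥ $100,000 → met
2. registered adviser representatives 5 ≥ 3 → met
3. material compliance findings open 2 > 0 → not met
4. condition 'uses solicitors' holds; written supervisory procedures absent → not met
5. business-continuity plan absent → not met
6. condition 'manages more than $100 million' holds; designated compliance officers 0 < 2 → not met
7. best-execution review 50 days ago vs limit 45 → not met
8. cybersecurity assessment 785 days ago vs limit 730 → not met
9. custody surprise examination 114 days ago vs limit 120 → met
10. client complaints pending 5 > 3 → not met
11. code-of-ethics attestation 36 days ago vs limit 30 → not met
Not met: 8 of 11

8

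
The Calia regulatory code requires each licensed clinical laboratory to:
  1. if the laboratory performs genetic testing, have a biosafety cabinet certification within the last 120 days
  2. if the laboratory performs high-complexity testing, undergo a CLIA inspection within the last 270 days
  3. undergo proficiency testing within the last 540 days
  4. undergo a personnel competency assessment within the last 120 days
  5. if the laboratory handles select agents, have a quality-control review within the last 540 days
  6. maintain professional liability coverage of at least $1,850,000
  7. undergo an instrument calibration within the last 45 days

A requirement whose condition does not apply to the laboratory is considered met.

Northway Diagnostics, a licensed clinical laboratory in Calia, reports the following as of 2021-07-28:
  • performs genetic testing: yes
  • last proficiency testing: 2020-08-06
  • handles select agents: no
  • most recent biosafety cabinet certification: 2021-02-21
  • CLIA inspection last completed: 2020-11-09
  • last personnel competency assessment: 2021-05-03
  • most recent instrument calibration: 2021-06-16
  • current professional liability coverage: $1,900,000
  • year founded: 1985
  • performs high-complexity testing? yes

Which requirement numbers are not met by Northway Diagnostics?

1

1. condition 'performs genetic testing' holds; biosafety cabinet certification 157 days ago vs limit 120 → not met
2. condition 'performs high-complexity testing' holds; CLIA inspection 261 days ago vs limit 270 → met
3. proficiency testing 356 days ago vs limit 540 → met
4. personnel competency assessment 86 days ago vs limit 120 → met
5. condition 'handles select agents' does not hold → requirement n/a → met
6. professional liability coverage $1,900,000 ≥ $1,850,000 → met
7. instrument calibration 42 days ago vs limit 45 → met
Not met: 1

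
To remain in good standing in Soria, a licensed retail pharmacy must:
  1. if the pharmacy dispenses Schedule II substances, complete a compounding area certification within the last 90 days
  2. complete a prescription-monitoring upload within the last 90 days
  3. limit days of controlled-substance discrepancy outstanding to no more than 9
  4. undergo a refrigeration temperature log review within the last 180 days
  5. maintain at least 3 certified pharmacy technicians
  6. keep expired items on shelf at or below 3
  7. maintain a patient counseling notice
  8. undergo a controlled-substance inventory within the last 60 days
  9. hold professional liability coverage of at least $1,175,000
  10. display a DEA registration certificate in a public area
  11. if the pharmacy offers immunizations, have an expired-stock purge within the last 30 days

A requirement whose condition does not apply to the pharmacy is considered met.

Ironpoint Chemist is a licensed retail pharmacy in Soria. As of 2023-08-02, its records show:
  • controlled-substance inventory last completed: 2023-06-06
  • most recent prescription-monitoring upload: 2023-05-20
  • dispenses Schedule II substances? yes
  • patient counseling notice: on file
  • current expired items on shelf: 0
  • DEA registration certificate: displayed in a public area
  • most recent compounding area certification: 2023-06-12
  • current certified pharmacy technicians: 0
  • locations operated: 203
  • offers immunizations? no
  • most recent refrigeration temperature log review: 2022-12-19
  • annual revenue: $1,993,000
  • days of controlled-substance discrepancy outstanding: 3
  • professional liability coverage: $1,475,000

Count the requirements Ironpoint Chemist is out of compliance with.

1. condition 'dispenses Schedule II substances' holds; compounding area certification 51 days ago vs limit 90 → met
2. prescription-monitoring upload 74 days ago vs limit 90 → met
3. days of controlled-substance discrepancy outstanding 3 ≤ 9 → met
4. refrigeration temperature log review 226 days ago vs limit 180 → not met
5. certified pharmacy technicians 0 < 3 → not met
6. expired items on shelf 0 ≤ 3 → met
7. patient counseling notice present → met
8. controlled-substance inventory 57 days ago vs limit 60 → met
9. professional liability coverage $1,475,000 ≥ $1,175,000 → met
10. DEA registration certificate present → met
11. condition 'offers immunizations' does not hold → requirement n/a → met
Not met: 2 of 11

2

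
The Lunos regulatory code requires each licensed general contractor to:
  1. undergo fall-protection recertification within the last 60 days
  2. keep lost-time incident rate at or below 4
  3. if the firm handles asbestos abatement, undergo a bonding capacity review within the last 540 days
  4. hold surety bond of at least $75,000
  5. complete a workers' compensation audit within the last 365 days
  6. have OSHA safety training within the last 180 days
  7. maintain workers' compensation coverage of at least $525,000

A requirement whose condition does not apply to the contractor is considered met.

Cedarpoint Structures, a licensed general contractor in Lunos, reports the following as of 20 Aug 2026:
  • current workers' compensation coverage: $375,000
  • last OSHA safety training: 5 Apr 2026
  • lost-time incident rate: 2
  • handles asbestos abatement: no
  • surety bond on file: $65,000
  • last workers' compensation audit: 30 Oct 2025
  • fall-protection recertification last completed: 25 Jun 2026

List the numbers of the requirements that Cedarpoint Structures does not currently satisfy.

1. fall-protection recertification 56 days ago vs limit 60 → met
2. lost-time incident rate 2 ≤ 4 → met
3. condition 'handles asbestos abatement' does not hold → requirement n/a → met
4. surety bond $65,000 < $75,000 → not met
5. workers' compensation audit 294 days ago vs limit 365 → met
6. OSHA safety training 137 days ago vs limit 180 → met
7. workers' compensation coverage $375,000 < $525,000 → not met
Not met: 4, 7

4, 7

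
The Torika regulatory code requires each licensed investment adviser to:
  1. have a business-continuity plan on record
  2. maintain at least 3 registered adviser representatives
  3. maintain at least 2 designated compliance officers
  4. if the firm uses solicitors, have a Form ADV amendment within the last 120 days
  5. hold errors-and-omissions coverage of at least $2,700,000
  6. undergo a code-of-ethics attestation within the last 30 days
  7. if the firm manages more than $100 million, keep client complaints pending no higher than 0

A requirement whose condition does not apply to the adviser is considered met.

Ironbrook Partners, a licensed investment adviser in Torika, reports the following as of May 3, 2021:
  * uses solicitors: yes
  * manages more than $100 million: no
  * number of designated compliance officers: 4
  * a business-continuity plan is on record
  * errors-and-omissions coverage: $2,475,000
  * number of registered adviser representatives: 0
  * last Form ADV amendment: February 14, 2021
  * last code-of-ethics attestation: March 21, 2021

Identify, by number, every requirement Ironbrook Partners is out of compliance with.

2, 5, 6

1. business-continuity plan present → met
2. registered adviser representatives 0 < 3 → not met
3. designated compliance officers 4 ≥ 2 → met
4. condition 'uses solicitors' holds; Form ADV amendment 78 days ago vs limit 120 → met
5. errors-and-omissions coverage $2,475,000 < $2,700,000 → not met
6. code-of-ethics attestation 43 days ago vs limit 30 → not met
7. condition 'manages more than $100 million' does not hold → requirement n/a → met
Not met: 2, 5, 6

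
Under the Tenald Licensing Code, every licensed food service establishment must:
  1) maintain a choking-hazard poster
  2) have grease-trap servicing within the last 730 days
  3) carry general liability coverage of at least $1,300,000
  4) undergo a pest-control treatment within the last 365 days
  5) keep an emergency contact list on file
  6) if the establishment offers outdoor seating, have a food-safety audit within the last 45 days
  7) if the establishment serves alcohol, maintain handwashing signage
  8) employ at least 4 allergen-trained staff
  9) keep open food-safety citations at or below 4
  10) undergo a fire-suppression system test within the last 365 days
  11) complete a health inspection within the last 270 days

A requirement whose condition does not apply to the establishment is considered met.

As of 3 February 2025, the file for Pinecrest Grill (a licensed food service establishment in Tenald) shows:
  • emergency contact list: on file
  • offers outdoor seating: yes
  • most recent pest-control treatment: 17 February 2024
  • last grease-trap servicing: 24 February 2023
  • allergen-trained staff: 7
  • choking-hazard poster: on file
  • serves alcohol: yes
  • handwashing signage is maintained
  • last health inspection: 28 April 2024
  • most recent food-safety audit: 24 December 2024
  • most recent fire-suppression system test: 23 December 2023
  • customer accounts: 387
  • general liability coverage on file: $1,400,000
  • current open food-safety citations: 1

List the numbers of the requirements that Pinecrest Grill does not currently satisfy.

10, 11

1. choking-hazard poster present → met
2. grease-trap servicing 710 days ago vs limit 730 → met
3. general liability coverage $1,400,000 ≥ $1,300,000 → met
4. pest-control treatment 352 days ago vs limit 365 → met
5. emergency contact list present → met
6. condition 'offers outdoor seating' holds; food-safety audit 41 days ago vs limit 45 → met
7. condition 'serves alcohol' holds; handwashing signage present → met
8. allergen-trained staff 7 ≥ 4 → met
9. open food-safety citations 1 ≤ 4 → met
10. fire-suppression system test 408 days ago vs limit 365 → not met
11. health inspection 281 days ago vs limit 270 → not met
Not met: 10, 11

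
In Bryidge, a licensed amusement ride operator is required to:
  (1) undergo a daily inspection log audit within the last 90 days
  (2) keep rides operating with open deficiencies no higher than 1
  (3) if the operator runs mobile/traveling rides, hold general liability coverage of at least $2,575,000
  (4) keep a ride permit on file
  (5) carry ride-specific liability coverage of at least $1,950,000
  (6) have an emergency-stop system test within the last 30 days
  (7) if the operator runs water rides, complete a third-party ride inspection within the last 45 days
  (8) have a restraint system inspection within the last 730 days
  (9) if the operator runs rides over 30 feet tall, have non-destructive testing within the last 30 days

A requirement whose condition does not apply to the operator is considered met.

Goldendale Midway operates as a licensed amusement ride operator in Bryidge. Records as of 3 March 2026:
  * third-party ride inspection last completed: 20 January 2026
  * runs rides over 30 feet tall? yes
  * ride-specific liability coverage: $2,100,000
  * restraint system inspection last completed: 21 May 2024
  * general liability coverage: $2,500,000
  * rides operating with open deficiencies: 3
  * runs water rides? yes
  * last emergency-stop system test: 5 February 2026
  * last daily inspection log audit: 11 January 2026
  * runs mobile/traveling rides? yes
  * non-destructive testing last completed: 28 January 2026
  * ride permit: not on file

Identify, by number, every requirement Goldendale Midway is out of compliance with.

2, 3, 4, 9

1. daily inspection log audit 51 days ago vs limit 90 → met
2. rides operating with open deficiencies 3 > 1 → not met
3. condition 'runs mobile/traveling rides' holds; general liability coverage $2,500,000 < $2,575,000 → not met
4. ride permit absent → not met
5. ride-specific liability coverage $2,100,000 ≥ $1,950,000 → met
6. emergency-stop system test 26 days ago vs limit 30 → met
7. condition 'runs water rides' holds; third-party ride inspection 42 days ago vs limit 45 → met
8. restraint system inspection 651 days ago vs limit 730 → met
9. condition 'runs rides over 30 feet tall' holds; non-destructive testing 34 days ago vs limit 30 → not met
Not met: 2, 3, 4, 9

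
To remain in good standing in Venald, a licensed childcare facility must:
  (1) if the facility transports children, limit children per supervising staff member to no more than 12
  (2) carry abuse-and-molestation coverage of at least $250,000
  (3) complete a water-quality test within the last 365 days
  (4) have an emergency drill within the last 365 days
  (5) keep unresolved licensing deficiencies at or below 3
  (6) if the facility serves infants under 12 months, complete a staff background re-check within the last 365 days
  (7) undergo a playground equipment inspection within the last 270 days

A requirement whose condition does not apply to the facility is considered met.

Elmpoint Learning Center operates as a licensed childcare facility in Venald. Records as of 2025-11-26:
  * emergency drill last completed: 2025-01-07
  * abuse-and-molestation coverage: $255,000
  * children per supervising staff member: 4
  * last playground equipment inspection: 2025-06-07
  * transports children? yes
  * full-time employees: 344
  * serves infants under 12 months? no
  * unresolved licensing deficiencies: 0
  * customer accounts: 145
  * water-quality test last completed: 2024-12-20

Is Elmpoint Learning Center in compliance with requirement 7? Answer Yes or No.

7. playground equipment inspection 172 days ago vs limit 270 → met

Yes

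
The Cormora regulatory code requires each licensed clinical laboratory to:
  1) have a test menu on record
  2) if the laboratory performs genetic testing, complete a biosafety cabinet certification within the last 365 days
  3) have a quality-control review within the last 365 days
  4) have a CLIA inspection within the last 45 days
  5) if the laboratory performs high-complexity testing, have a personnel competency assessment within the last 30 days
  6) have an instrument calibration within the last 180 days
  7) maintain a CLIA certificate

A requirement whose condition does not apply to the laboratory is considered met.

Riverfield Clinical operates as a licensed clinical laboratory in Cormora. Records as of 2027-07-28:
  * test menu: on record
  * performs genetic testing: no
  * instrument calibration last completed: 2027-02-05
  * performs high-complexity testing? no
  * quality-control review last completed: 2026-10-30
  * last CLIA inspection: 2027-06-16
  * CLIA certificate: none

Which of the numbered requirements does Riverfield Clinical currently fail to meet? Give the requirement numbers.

7

1. test menu present → met
2. condition 'performs genetic testing' does not hold → requirement n/a → met
3. quality-control review 271 days ago vs limit 365 → met
4. CLIA inspection 42 days ago vs limit 45 → met
5. condition 'performs high-complexity testing' does not hold → requirement n/a → met
6. instrument calibration 173 days ago vs limit 180 → met
7. CLIA certificate absent → not met
Not met: 7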